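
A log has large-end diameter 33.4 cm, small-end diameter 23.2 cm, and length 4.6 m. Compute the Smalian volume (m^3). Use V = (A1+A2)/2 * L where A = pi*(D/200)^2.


Smalian: V = (A1 + A2)/2 * L,  A = pi*(D/200)^2
A1 = pi*(33.4/200)^2 = 0.087616 m^2
A2 = pi*(23.2/200)^2 = 0.042273 m^2
V = (0.087616+0.042273)/2*4.6 = 0.2987 m^3

0.2987


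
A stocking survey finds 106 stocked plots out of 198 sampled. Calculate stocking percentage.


Formula: Stocking % = stocked plots / total plots * 100
Stocking = 106 / 198 * 100
Stocking = 0.5354 * 100 = 53.5%

53.5


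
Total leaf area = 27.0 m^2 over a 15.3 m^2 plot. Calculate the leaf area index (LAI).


Formula: LAI = total leaf area / ground area  (dimensionless)
LAI = 27.0 m^2 / 15.3 m^2
LAI = 1.76

1.76


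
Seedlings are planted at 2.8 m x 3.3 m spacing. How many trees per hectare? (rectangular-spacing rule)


Formula: TPH = 10000 m^2/ha / (spacing_x * spacing_y)
Area per tree = 2.8 m * 3.3 m = 9.24 m^2
TPH = 10000 / 9.24 = 1082 trees/ha

1082


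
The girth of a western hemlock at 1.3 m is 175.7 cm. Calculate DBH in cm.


Formula: DBH = C / pi
DBH = 175.7 / pi
pi = 3.14159...
DBH = 55.9 cm

55.9


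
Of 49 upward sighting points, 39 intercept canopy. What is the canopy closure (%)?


Formula: Canopy closure = covered points / total points * 100
Closure = 39 / 49 * 100
Closure = 0.7959 * 100 = 79.6%

79.6


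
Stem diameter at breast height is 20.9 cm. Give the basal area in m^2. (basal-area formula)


Formula: BA = pi * (DBH/2)^2 / 10000  (cm^2 to m^2)
Radius = DBH/2 = 20.9/2 = 10.45 cm
BA = pi * 10.45^2 / 10000
   = 343.0698 cm^2 / 10000
   = 0.0343 m^2

0.0343


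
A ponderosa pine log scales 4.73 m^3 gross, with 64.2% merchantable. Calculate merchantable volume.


Formula: MV = V_total * (merchantable_pct / 100)
Merchantable fraction = 64.2% / 100 = 0.642
MV = 4.73 m^3 * 0.642 = 3.037 m^3

3.037


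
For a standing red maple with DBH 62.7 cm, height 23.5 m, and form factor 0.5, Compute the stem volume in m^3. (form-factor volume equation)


Formula: V = pi * (DBH/200)^2 * H * ff
Radius = DBH/200 = 62.7/200 = 0.3135 m
Radius^2 = 0.3135^2 = 0.09828225 m^2
V = pi * 0.09828225 * 23.5 * 0.5
V = 3.628 m^3

3.628


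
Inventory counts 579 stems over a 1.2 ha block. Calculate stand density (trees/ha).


Formula: Stand Density = N_trees / Area_ha
Density = 579 trees / 1.2 ha
Density = 483 trees/ha

483


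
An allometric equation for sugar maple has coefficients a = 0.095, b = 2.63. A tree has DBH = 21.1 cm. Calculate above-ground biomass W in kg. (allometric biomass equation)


Formula: W = a * DBH^b  (allometric power law)
DBH^b = 21.1^2.63 = 3039.9249
W = 0.095 * 3039.9249 = 288.8 kg

288.8


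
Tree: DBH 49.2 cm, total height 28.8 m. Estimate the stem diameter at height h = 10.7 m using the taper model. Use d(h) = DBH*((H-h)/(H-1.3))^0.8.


Taper: d(h) = DBH * ((H - h) / (H - 1.3))^0.8
Numerator = H - h = 28.8 - 10.7 = 18.1 m
Denominator = H - 1.3 = 28.8 - 1.3 = 27.5 m
Ratio = 18.1 / 27.5 = 0.65818
d = 49.2 * 0.65818^0.8 = 35.2 cm

35.2


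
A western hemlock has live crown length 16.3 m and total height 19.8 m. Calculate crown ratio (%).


Formula: Crown Ratio = (Crown Length / Total Height) * 100
CR = (16.3 m / 19.8 m) * 100
CR = 0.8232 * 100 = 82.3%

82.3


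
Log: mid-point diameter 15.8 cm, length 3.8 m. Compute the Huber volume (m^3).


Huber: V = Am * L,  Am = pi*(Dm/200)^2
Am = pi*(15.8/200)^2 = 0.019607 m^2
V = 0.019607*3.8 = 0.0745 m^3

0.0745


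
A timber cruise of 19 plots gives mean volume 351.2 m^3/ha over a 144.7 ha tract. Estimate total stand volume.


Formula: Total Volume = Mean Volume per ha * Total Area
Total Volume = 351.2 m^3/ha * 144.7 ha
Total Volume = 50819 m^3

50819


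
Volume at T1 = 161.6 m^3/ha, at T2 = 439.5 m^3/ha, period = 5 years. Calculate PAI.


Formula: PAI = (V_T2 - V_T1) / (T2 - T1)
Volume increment = 439.5 - 161.6 = 277.9 m^3/ha
PAI = 277.9 / 5 = 55.58 m^3/ha/year

55.58


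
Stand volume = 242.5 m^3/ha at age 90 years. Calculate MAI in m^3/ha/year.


Formula: MAI = Total Volume / Stand Age
MAI = 242.5 m^3/ha / 90 years
MAI = 2.69 m^3/ha/year

2.69


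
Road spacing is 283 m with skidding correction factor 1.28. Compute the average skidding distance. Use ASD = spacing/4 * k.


Formula: ASD = (spacing / 4) * correction
Uncorrected distance = spacing / 4 = 283 / 4 = 70.75 m
ASD = 70.75 * 1.28 = 91 m

91


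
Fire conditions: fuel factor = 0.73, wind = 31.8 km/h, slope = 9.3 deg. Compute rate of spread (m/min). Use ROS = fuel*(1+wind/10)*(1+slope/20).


Formula: ROS = fuel * (1 + wind/10) * (1 + slope/20)
Wind factor = 1 + 31.8/10 = 4.18
Slope factor = 1 + 9.3/20 = 1.465
ROS = 0.73 * 4.18 * 1.465 = 4.47 m/min

4.47


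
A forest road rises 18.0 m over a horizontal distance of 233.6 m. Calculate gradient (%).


Formula: Gradient = rise / run * 100
Gradient = 18.0 / 233.6 * 100 = 7.7%

7.7


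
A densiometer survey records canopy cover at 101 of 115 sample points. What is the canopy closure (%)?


Formula: Canopy closure = covered points / total points * 100
Closure = 101 / 115 * 100
Closure = 0.8783 * 100 = 87.8%

87.8


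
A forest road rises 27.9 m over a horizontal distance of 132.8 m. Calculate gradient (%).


Formula: Gradient = rise / run * 100
Gradient = 27.9 / 132.8 * 100 = 21.0%

21.0


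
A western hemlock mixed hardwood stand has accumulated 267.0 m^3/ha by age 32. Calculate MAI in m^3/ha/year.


Formula: MAI = Total Volume / Stand Age
MAI = 267.0 m^3/ha / 32 years
MAI = 8.34 m^3/ha/year

8.34


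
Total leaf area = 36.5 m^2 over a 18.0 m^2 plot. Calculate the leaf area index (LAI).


Formula: LAI = total leaf area / ground area  (dimensionless)
LAI = 36.5 m^2 / 18.0 m^2
LAI = 2.03

2.03


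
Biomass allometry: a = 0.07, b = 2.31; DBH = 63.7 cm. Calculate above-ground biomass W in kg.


Formula: W = a * DBH^b  (allometric power law)
DBH^b = 63.7^2.31 = 14708.2868
W = 0.07 * 14708.2868 = 1029.6 kg

1029.6


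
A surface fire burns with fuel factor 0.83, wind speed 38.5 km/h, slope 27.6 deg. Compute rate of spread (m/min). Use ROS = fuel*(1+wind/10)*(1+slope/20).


Formula: ROS = fuel * (1 + wind/10) * (1 + slope/20)
Wind factor = 1 + 38.5/10 = 4.85
Slope factor = 1 + 27.6/20 = 2.38
ROS = 0.83 * 4.85 * 2.38 = 9.58 m/min

9.58


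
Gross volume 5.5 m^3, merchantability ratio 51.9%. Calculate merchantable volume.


Formula: MV = V_total * (merchantable_pct / 100)
Merchantable fraction = 51.9% / 100 = 0.519
MV = 5.5 m^3 * 0.519 = 2.855 m^3

2.855


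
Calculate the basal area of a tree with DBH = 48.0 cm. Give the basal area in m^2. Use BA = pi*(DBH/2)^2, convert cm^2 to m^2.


Formula: BA = pi * (DBH/2)^2 / 10000  (cm^2 to m^2)
Radius = DBH/2 = 48.0/2 = 24.0 cm
BA = pi * 24.0^2 / 10000
   = 1809.5574 cm^2 / 10000
   = 0.181 m^2

0.181


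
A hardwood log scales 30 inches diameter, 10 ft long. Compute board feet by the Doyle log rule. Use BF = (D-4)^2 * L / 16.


Doyle: BF = (D - 4)^2 * L / 16
Adjusted diameter = 30 - 4 = 26 in
(D-4)^2 = 26^2 = 676
BF = 676 * 10 / 16 = 423 BF

423


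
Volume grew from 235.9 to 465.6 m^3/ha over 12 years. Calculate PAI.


Formula: PAI = (V_T2 - V_T1) / (T2 - T1)
Volume increment = 465.6 - 235.9 = 229.7 m^3/ha
PAI = 229.7 / 12 = 19.14 m^3/ha/year

19.14


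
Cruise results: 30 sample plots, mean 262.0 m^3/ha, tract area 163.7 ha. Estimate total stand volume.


Formula: Total Volume = Mean Volume per ha * Total Area
Total Volume = 262.0 m^3/ha * 163.7 ha
Total Volume = 42889 m^3

42889


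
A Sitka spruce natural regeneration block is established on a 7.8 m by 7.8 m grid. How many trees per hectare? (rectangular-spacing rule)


Formula: TPH = 10000 m^2/ha / (spacing_x * spacing_y)
Area per tree = 7.8 m * 7.8 m = 60.84 m^2
TPH = 10000 / 60.84 = 164 trees/ha

164


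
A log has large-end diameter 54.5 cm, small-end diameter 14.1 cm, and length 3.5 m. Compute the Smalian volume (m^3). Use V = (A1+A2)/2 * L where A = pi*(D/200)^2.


Smalian: V = (A1 + A2)/2 * L,  A = pi*(D/200)^2
A1 = pi*(54.5/200)^2 = 0.233283 m^2
A2 = pi*(14.1/200)^2 = 0.015615 m^2
V = (0.233283+0.015615)/2*3.5 = 0.4356 m^3

0.4356


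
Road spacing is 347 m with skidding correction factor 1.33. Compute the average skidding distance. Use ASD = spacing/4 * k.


Formula: ASD = (spacing / 4) * correction
Uncorrected distance = spacing / 4 = 347 / 4 = 86.75 m
ASD = 86.75 * 1.33 = 115 m

115


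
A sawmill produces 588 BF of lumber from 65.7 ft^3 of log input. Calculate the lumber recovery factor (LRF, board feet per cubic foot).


Formula: LRF = Lumber Output (BF) / Log Input (ft^3)
LRF = 588 BF / 65.7 ft^3
LRF = 8.95 BF/ft^3

8.95


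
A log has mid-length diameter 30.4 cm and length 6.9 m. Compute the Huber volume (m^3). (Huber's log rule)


Huber: V = Am * L,  Am = pi*(Dm/200)^2
Am = pi*(30.4/200)^2 = 0.072583 m^2
V = 0.072583*6.9 = 0.5008 m^3

0.5008


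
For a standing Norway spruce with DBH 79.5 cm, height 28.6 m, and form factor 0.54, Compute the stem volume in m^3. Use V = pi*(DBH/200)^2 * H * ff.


Formula: V = pi * (DBH/200)^2 * H * ff
Radius = DBH/200 = 79.5/200 = 0.3975 m
Radius^2 = 0.3975^2 = 0.15800625 m^2
V = pi * 0.15800625 * 28.6 * 0.54
V = 7.666 m^3

7.666


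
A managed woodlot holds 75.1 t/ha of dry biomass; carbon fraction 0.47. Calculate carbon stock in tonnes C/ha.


Formula: Carbon Stock = Biomass * Carbon Fraction
C = 75.1 t/ha * 0.47
C = 35.3 t C/ha

35.3


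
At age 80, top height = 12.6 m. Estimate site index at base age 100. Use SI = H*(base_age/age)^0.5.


Formula: SI = H_dom * (base_age / age)^0.5
Age ratio = 100 / 80 = 1.25
sqrt(age_ratio) = 1.11803
SI = 12.6 * 1.11803 = 14.1 m

14.1


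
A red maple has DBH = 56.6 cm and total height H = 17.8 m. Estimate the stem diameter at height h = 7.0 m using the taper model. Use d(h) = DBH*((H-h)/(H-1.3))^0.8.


Taper: d(h) = DBH * ((H - h) / (H - 1.3))^0.8
Numerator = H - h = 17.8 - 7.0 = 10.8 m
Denominator = H - 1.3 = 17.8 - 1.3 = 16.5 m
Ratio = 10.8 / 16.5 = 0.65455
d = 56.6 * 0.65455^0.8 = 40.3 cm

40.3


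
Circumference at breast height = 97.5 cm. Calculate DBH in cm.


Formula: DBH = C / pi
DBH = 97.5 / pi
pi = 3.14159...
DBH = 31.0 cm

31.0


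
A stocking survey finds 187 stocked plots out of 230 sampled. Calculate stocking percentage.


Formula: Stocking % = stocked plots / total plots * 100
Stocking = 187 / 230 * 100
Stocking = 0.813 * 100 = 81.3%

81.3


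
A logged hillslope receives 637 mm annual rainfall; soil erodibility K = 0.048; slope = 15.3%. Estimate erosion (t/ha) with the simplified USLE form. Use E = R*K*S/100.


Formula: E = R * K * S / 100  (simplified USLE)
R * K = 637 * 0.048 = 30.576
E = 30.576 * 15.3 / 100 = 4.68 t/ha

4.68


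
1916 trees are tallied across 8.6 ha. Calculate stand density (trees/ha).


Formula: Stand Density = N_trees / Area_ha
Density = 1916 trees / 8.6 ha
Density = 223 trees/ha

223


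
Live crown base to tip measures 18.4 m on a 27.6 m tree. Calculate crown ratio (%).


Formula: Crown Ratio = (Crown Length / Total Height) * 100
CR = (18.4 m / 27.6 m) * 100
CR = 0.6667 * 100 = 66.7%

66.7


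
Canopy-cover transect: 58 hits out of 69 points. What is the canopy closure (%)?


Formula: Canopy closure = covered points / total points * 100
Closure = 58 / 69 * 100
Closure = 0.8406 * 100 = 84.1%

84.1


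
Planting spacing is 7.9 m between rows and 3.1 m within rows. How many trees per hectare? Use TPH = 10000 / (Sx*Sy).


Formula: TPH = 10000 m^2/ha / (spacing_x * spacing_y)
Area per tree = 7.9 m * 3.1 m = 24.49 m^2
TPH = 10000 / 24.49 = 408 trees/ha

408


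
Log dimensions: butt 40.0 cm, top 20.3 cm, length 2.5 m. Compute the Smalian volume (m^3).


Smalian: V = (A1 + A2)/2 * L,  A = pi*(D/200)^2
A1 = pi*(40.0/200)^2 = 0.125664 m^2
A2 = pi*(20.3/200)^2 = 0.032365 m^2
V = (0.125664+0.032365)/2*2.5 = 0.1975 m^3

0.1975


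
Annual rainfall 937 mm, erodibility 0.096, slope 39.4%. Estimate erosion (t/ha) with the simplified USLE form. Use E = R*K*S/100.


Formula: E = R * K * S / 100  (simplified USLE)
R * K = 937 * 0.096 = 89.952
E = 89.952 * 39.4 / 100 = 35.44 t/ha

35.44


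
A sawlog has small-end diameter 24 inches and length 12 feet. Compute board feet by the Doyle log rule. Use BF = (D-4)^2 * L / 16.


Doyle: BF = (D - 4)^2 * L / 16
Adjusted diameter = 24 - 4 = 20 in
(D-4)^2 = 20^2 = 400
BF = 400 * 12 / 16 = 300 BF

300


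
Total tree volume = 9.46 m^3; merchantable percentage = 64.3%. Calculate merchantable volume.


Formula: MV = V_total * (merchantable_pct / 100)
Merchantable fraction = 64.3% / 100 = 0.643
MV = 9.46 m^3 * 0.643 = 6.083 m^3

6.083


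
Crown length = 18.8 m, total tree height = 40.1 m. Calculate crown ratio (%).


Formula: Crown Ratio = (Crown Length / Total Height) * 100
CR = (18.8 m / 40.1 m) * 100
CR = 0.4688 * 100 = 46.9%

46.9


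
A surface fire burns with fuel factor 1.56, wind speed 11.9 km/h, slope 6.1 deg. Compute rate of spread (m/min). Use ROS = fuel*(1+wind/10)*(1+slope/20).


Formula: ROS = fuel * (1 + wind/10) * (1 + slope/20)
Wind factor = 1 + 11.9/10 = 2.19
Slope factor = 1 + 6.1/20 = 1.305
ROS = 1.56 * 2.19 * 1.305 = 4.46 m/min

4.46


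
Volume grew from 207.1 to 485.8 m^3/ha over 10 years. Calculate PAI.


Formula: PAI = (V_T2 - V_T1) / (T2 - T1)
Volume increment = 485.8 - 207.1 = 278.7 m^3/ha
PAI = 278.7 / 10 = 27.87 m^3/ha/year

27.87


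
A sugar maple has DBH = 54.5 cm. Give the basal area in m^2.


Formula: BA = pi * (DBH/2)^2 / 10000  (cm^2 to m^2)
Radius = DBH/2 = 54.5/2 = 27.25 cm
BA = pi * 27.25^2 / 10000
   = 2332.8289 cm^2 / 10000
   = 0.2333 m^2

0.2333


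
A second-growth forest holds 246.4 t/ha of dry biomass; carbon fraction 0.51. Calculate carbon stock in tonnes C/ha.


Formula: Carbon Stock = Biomass * Carbon Fraction
C = 246.4 t/ha * 0.51
C = 125.7 t C/ha

125.7


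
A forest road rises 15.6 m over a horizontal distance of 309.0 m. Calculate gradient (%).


Formula: Gradient = rise / run * 100
Gradient = 15.6 / 309.0 * 100 = 5.0%

5.0


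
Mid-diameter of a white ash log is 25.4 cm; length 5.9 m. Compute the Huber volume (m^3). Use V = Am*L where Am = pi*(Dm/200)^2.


Huber: V = Am * L,  Am = pi*(Dm/200)^2
Am = pi*(25.4/200)^2 = 0.050671 m^2
V = 0.050671*5.9 = 0.299 m^3

0.299


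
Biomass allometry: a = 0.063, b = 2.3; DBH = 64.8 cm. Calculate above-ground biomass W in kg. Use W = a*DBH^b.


Formula: W = a * DBH^b  (allometric power law)
DBH^b = 64.8^2.3 = 14676.5005
W = 0.063 * 14676.5005 = 924.6 kg

924.6


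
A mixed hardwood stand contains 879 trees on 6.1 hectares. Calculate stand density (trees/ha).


Formula: Stand Density = N_trees / Area_ha
Density = 879 trees / 6.1 ha
Density = 144 trees/ha

144


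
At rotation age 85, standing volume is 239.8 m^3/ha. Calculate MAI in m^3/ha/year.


Formula: MAI = Total Volume / Stand Age
MAI = 239.8 m^3/ha / 85 years
MAI = 2.82 m^3/ha/year

2.82


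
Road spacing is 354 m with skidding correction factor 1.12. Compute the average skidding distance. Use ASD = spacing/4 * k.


Formula: ASD = (spacing / 4) * correction
Uncorrected distance = spacing / 4 = 354 / 4 = 88.5 m
ASD = 88.5 * 1.12 = 99 m

99


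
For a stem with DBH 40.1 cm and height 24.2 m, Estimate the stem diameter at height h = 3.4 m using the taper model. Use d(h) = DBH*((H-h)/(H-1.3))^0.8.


Taper: d(h) = DBH * ((H - h) / (H - 1.3))^0.8
Numerator = H - h = 24.2 - 3.4 = 20.8 m
Denominator = H - 1.3 = 24.2 - 1.3 = 22.9 m
Ratio = 20.8 / 22.9 = 0.9083
d = 40.1 * 0.9083^0.8 = 37.1 cm

37.1


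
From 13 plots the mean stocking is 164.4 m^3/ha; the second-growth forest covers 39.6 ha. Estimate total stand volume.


Formula: Total Volume = Mean Volume per ha * Total Area
Total Volume = 164.4 m^3/ha * 39.6 ha
Total Volume = 6510 m^3

6510


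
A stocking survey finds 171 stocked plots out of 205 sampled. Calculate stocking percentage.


Formula: Stocking % = stocked plots / total plots * 100
Stocking = 171 / 205 * 100
Stocking = 0.8341 * 100 = 83.4%

83.4


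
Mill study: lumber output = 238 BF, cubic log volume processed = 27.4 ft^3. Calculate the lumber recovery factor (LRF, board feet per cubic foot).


Formula: LRF = Lumber Output (BF) / Log Input (ft^3)
LRF = 238 BF / 27.4 ft^3
LRF = 8.69 BF/ft^3

8.69


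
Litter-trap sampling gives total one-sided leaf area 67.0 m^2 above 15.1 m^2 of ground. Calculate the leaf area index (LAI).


Formula: LAI = total leaf area / ground area  (dimensionless)
LAI = 67.0 m^2 / 15.1 m^2
LAI = 4.44

4.44


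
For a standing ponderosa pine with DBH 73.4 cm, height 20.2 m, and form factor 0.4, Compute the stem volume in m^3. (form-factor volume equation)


Formula: V = pi * (DBH/200)^2 * H * ff
Radius = DBH/200 = 73.4/200 = 0.367 m
Radius^2 = 0.367^2 = 0.134689 m^2
V = pi * 0.134689 * 20.2 * 0.4
V = 3.419 m^3

3.419


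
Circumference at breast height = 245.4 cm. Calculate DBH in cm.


Formula: DBH = C / pi
DBH = 245.4 / pi
pi = 3.14159...
DBH = 78.1 cm

78.1


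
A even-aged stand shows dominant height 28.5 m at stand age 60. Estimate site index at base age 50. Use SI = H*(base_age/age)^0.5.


Formula: SI = H_dom * (base_age / age)^0.5
Age ratio = 50 / 60 = 0.83333
sqrt(age_ratio) = 0.91287
SI = 28.5 * 0.91287 = 26.0 m

26.0


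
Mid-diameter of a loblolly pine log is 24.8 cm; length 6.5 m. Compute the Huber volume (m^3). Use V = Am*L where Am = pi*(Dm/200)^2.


Huber: V = Am * L,  Am = pi*(Dm/200)^2
Am = pi*(24.8/200)^2 = 0.048305 m^2
V = 0.048305*6.5 = 0.314 m^3

0.314


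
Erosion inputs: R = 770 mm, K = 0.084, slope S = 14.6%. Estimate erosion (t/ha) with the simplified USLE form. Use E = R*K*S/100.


Formula: E = R * K * S / 100  (simplified USLE)
R * K = 770 * 0.084 = 64.68
E = 64.68 * 14.6 / 100 = 9.44 t/ha

9.44


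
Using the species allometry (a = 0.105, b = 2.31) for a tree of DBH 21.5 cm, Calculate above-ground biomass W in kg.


Formula: W = a * DBH^b  (allometric power law)
DBH^b = 21.5^2.31 = 1196.5555
W = 0.105 * 1196.5555 = 125.6 kg

125.6


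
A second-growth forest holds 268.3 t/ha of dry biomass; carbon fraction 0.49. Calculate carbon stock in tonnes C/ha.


Formula: Carbon Stock = Biomass * Carbon Fraction
C = 268.3 t/ha * 0.49
C = 131.5 t C/ha

131.5


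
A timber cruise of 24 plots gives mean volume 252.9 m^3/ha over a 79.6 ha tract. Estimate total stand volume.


Formula: Total Volume = Mean Volume per ha * Total Area
Total Volume = 252.9 m^3/ha * 79.6 ha
Total Volume = 20131 m^3

20131


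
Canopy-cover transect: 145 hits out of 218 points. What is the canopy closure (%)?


Formula: Canopy closure = covered points / total points * 100
Closure = 145 / 218 * 100
Closure = 0.6651 * 100 = 66.5%

66.5


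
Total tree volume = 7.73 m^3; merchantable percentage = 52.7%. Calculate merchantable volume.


Formula: MV = V_total * (merchantable_pct / 100)
Merchantable fraction = 52.7% / 100 = 0.527
MV = 7.73 m^3 * 0.527 = 4.074 m^3

4.074


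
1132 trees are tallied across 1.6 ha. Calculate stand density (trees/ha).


Formula: Stand Density = N_trees / Area_ha
Density = 1132 trees / 1.6 ha
Density = 708 trees/ha

708


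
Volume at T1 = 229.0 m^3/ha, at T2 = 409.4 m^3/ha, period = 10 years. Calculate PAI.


Formula: PAI = (V_T2 - V_T1) / (T2 - T1)
Volume increment = 409.4 - 229.0 = 180.4 m^3/ha
PAI = 180.4 / 10 = 18.04 m^3/ha/year

18.04


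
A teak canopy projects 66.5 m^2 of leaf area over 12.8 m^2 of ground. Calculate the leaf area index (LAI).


Formula: LAI = total leaf area / ground area  (dimensionless)
LAI = 66.5 m^2 / 12.8 m^2
LAI = 5.2

5.2


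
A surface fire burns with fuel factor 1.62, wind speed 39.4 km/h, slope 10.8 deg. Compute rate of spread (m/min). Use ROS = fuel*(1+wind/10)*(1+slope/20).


Formula: ROS = fuel * (1 + wind/10) * (1 + slope/20)
Wind factor = 1 + 39.4/10 = 4.94
Slope factor = 1 + 10.8/20 = 1.54
ROS = 1.62 * 4.94 * 1.54 = 12.32 m/min

12.32


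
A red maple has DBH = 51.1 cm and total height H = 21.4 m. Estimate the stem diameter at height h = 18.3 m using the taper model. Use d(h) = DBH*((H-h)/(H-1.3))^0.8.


Taper: d(h) = DBH * ((H - h) / (H - 1.3))^0.8
Numerator = H - h = 21.4 - 18.3 = 3.1 m
Denominator = H - 1.3 = 21.4 - 1.3 = 20.1 m
Ratio = 3.1 / 20.1 = 0.15423
d = 51.1 * 0.15423^0.8 = 11.5 cm

11.5


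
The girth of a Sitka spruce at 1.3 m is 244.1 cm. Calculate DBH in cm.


Formula: DBH = C / pi
DBH = 244.1 / pi
pi = 3.14159...
DBH = 77.7 cm

77.7


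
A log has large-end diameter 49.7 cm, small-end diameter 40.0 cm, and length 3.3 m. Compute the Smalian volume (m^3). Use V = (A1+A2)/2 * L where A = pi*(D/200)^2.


Smalian: V = (A1 + A2)/2 * L,  A = pi*(D/200)^2
A1 = pi*(49.7/200)^2 = 0.194 m^2
A2 = pi*(40.0/200)^2 = 0.125664 m^2
V = (0.194+0.125664)/2*3.3 = 0.5274 m^3

0.5274


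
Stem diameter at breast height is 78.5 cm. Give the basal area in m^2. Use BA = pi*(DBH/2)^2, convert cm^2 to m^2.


Formula: BA = pi * (DBH/2)^2 / 10000  (cm^2 to m^2)
Radius = DBH/2 = 78.5/2 = 39.25 cm
BA = pi * 39.25^2 / 10000
   = 4839.8198 cm^2 / 10000
   = 0.484 m^2

0.484


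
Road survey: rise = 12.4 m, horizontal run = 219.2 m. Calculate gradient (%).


Formula: Gradient = rise / run * 100
Gradient = 12.4 / 219.2 * 100 = 5.7%

5.7


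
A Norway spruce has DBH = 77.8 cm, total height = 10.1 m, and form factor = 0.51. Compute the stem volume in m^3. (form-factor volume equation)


Formula: V = pi * (DBH/200)^2 * H * ff
Radius = DBH/200 = 77.8/200 = 0.389 m
Radius^2 = 0.389^2 = 0.151321 m^2
V = pi * 0.151321 * 10.1 * 0.51
V = 2.449 m^3

2.449


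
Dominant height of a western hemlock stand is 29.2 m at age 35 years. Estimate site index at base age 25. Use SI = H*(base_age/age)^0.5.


Formula: SI = H_dom * (base_age / age)^0.5
Age ratio = 25 / 35 = 0.71429
sqrt(age_ratio) = 0.84515
SI = 29.2 * 0.84515 = 24.7 m

24.7


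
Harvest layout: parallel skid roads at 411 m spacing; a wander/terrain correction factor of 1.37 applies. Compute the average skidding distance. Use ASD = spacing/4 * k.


Formula: ASD = (spacing / 4) * correction
Uncorrected distance = spacing / 4 = 411 / 4 = 102.75 m
ASD = 102.75 * 1.37 = 141 m

141


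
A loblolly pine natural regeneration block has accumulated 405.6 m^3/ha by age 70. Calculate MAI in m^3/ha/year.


Formula: MAI = Total Volume / Stand Age
MAI = 405.6 m^3/ha / 70 years
MAI = 5.79 m^3/ha/year

5.79


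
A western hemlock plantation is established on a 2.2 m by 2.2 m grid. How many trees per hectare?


Formula: TPH = 10000 m^2/ha / (spacing_x * spacing_y)
Area per tree = 2.2 m * 2.2 m = 4.84 m^2
TPH = 10000 / 4.84 = 2066 trees/ha

2066


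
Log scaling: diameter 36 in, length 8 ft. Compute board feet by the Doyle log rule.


Doyle: BF = (D - 4)^2 * L / 16
Adjusted diameter = 36 - 4 = 32 in
(D-4)^2 = 32^2 = 1024
BF = 1024 * 8 / 16 = 512 BF

512


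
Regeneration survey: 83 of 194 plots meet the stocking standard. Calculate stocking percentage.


Formula: Stocking % = stocked plots / total plots * 100
Stocking = 83 / 194 * 100
Stocking = 0.4278 * 100 = 42.8%

42.8


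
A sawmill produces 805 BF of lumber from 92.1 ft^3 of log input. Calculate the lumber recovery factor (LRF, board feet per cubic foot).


Formula: LRF = Lumber Output (BF) / Log Input (ft^3)
LRF = 805 BF / 92.1 ft^3
LRF = 8.74 BF/ft^3

8.74


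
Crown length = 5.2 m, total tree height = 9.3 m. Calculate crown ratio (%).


Formula: Crown Ratio = (Crown Length / Total Height) * 100
CR = (5.2 m / 9.3 m) * 100
CR = 0.5591 * 100 = 55.9%

55.9


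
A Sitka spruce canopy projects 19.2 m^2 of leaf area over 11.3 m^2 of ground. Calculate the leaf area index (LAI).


Formula: LAI = total leaf area / ground area  (dimensionless)
LAI = 19.2 m^2 / 11.3 m^2
LAI = 1.7

1.7


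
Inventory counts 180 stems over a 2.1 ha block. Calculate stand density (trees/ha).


Formula: Stand Density = N_trees / Area_ha
Density = 180 trees / 2.1 ha
Density = 86 trees/ha

86


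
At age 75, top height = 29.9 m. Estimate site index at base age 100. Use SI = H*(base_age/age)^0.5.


Formula: SI = H_dom * (base_age / age)^0.5
Age ratio = 100 / 75 = 1.33333
sqrt(age_ratio) = 1.1547
SI = 29.9 * 1.1547 = 34.5 m

34.5


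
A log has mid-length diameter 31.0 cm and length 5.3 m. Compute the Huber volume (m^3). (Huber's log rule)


Huber: V = Am * L,  Am = pi*(Dm/200)^2
Am = pi*(31.0/200)^2 = 0.075477 m^2
V = 0.075477*5.3 = 0.4 m^3

0.4


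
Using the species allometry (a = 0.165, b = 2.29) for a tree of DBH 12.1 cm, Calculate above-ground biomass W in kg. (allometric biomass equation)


Formula: W = a * DBH^b  (allometric power law)
DBH^b = 12.1^2.29 = 301.7022
W = 0.165 * 301.7022 = 49.8 kg

49.8


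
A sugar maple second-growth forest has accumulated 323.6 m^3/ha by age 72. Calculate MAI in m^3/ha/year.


Formula: MAI = Total Volume / Stand Age
MAI = 323.6 m^3/ha / 72 years
MAI = 4.49 m^3/ha/year

4.49


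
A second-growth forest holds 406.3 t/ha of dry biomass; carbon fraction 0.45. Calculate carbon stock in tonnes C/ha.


Formula: Carbon Stock = Biomass * Carbon Fraction
C = 406.3 t/ha * 0.45
C = 182.8 t C/ha

182.8


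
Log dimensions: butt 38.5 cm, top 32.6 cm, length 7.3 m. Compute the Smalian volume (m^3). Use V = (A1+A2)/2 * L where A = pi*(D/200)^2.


Smalian: V = (A1 + A2)/2 * L,  A = pi*(D/200)^2
A1 = pi*(38.5/200)^2 = 0.116416 m^2
A2 = pi*(32.6/200)^2 = 0.083469 m^2
V = (0.116416+0.083469)/2*7.3 = 0.7296 m^3

0.7296


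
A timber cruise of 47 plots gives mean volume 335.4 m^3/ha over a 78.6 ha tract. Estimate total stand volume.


Formula: Total Volume = Mean Volume per ha * Total Area
Total Volume = 335.4 m^3/ha * 78.6 ha
Total Volume = 26362 m^3

26362


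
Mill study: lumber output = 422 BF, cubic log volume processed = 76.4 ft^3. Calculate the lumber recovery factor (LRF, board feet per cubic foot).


Formula: LRF = Lumber Output (BF) / Log Input (ft^3)
LRF = 422 BF / 76.4 ft^3
LRF = 5.52 BF/ft^3

5.52


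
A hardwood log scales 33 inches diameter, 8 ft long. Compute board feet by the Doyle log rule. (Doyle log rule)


Doyle: BF = (D - 4)^2 * L / 16
Adjusted diameter = 33 - 4 = 29 in
(D-4)^2 = 29^2 = 841
BF = 841 * 8 / 16 = 421 BF

421


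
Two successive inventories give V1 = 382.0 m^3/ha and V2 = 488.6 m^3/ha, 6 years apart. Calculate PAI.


Formula: PAI = (V_T2 - V_T1) / (T2 - T1)
Volume increment = 488.6 - 382.0 = 106.6 m^3/ha
PAI = 106.6 / 6 = 17.77 m^3/ha/year

17.77


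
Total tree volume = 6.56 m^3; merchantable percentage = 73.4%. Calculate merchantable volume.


Formula: MV = V_total * (merchantable_pct / 100)
Merchantable fraction = 73.4% / 100 = 0.734
MV = 6.56 m^3 * 0.734 = 4.815 m^3

4.815


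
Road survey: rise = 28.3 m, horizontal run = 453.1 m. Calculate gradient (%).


Formula: Gradient = rise / run * 100
Gradient = 28.3 / 453.1 * 100 = 6.2%

6.2


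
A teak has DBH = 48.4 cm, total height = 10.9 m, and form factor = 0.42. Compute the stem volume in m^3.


Formula: V = pi * (DBH/200)^2 * H * ff
Radius = DBH/200 = 48.4/200 = 0.242 m
Radius^2 = 0.242^2 = 0.058564 m^2
V = pi * 0.058564 * 10.9 * 0.42
V = 0.842 m^3

0.842


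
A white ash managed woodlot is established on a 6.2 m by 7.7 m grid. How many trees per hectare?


Formula: TPH = 10000 m^2/ha / (spacing_x * spacing_y)
Area per tree = 6.2 m * 7.7 m = 47.74 m^2
TPH = 10000 / 47.74 = 209 trees/ha

209


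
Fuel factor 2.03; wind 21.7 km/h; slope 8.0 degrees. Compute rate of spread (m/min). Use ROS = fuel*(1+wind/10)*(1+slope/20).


Formula: ROS = fuel * (1 + wind/10) * (1 + slope/20)
Wind factor = 1 + 21.7/10 = 3.17
Slope factor = 1 + 8.0/20 = 1.4
ROS = 2.03 * 3.17 * 1.4 = 9.01 m/min

9.01


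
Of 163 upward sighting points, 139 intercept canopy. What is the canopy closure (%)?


Formula: Canopy closure = covered points / total points * 100
Closure = 139 / 163 * 100
Closure = 0.8528 * 100 = 85.3%

85.3


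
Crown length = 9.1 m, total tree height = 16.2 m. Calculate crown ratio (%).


Formula: Crown Ratio = (Crown Length / Total Height) * 100
CR = (9.1 m / 16.2 m) * 100
CR = 0.5617 * 100 = 56.2%

56.2


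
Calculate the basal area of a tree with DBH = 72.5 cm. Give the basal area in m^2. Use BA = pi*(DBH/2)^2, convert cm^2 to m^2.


Formula: BA = pi * (DBH/2)^2 / 10000  (cm^2 to m^2)
Radius = DBH/2 = 72.5/2 = 36.25 cm
BA = pi * 36.25^2 / 10000
   = 4128.2491 cm^2 / 10000
   = 0.4128 m^2

0.4128


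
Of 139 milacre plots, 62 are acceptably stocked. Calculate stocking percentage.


Formula: Stocking % = stocked plots / total plots * 100
Stocking = 62 / 139 * 100
Stocking = 0.446 * 100 = 44.6%

44.6


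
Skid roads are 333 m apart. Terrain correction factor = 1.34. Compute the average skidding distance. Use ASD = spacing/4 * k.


Formula: ASD = (spacing / 4) * correction
Uncorrected distance = spacing / 4 = 333 / 4 = 83.25 m
ASD = 83.25 * 1.34 = 112 m

112


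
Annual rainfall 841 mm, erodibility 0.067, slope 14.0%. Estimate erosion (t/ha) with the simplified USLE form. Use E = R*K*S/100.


Formula: E = R * K * S / 100  (simplified USLE)
R * K = 841 * 0.067 = 56.347
E = 56.347 * 14.0 / 100 = 7.89 t/ha

7.89


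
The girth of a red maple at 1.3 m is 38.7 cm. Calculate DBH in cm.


Formula: DBH = C / pi
DBH = 38.7 / pi
pi = 3.14159...
DBH = 12.3 cm

12.3


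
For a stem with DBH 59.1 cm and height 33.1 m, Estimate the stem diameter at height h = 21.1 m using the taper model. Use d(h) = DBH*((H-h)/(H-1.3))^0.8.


Taper: d(h) = DBH * ((H - h) / (H - 1.3))^0.8
Numerator = H - h = 33.1 - 21.1 = 12.0 m
Denominator = H - 1.3 = 33.1 - 1.3 = 31.8 m
Ratio = 12.0 / 31.8 = 0.37736
d = 59.1 * 0.37736^0.8 = 27.1 cm

27.1


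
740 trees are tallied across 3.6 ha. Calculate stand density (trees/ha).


Formula: Stand Density = N_trees / Area_ha
Density = 740 trees / 3.6 ha
Density = 206 trees/ha

206


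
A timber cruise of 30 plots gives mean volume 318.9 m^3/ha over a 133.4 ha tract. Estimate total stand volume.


Formula: Total Volume = Mean Volume per ha * Total Area
Total Volume = 318.9 m^3/ha * 133.4 ha
Total Volume = 42541 m^3

42541


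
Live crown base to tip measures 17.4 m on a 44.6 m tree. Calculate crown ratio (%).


Formula: Crown Ratio = (Crown Length / Total Height) * 100
CR = (17.4 m / 44.6 m) * 100
CR = 0.3901 * 100 = 39.0%

39.0


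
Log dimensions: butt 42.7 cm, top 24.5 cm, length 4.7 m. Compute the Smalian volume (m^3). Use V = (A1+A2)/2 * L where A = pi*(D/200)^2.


Smalian: V = (A1 + A2)/2 * L,  A = pi*(D/200)^2
A1 = pi*(42.7/200)^2 = 0.143201 m^2
A2 = pi*(24.5/200)^2 = 0.047144 m^2
V = (0.143201+0.047144)/2*4.7 = 0.4473 m^3

0.4473


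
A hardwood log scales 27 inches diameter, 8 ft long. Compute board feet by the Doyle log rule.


Doyle: BF = (D - 4)^2 * L / 16
Adjusted diameter = 27 - 4 = 23 in
(D-4)^2 = 23^2 = 529
BF = 529 * 8 / 16 = 265 BF

265


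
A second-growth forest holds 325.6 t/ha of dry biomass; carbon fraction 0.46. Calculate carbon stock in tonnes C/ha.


Formula: Carbon Stock = Biomass * Carbon Fraction
C = 325.6 t/ha * 0.46
C = 149.8 t C/ha

149.8


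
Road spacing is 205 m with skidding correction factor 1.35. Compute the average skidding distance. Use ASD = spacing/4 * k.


Formula: ASD = (spacing / 4) * correction
Uncorrected distance = spacing / 4 = 205 / 4 = 51.25 m
ASD = 51.25 * 1.35 = 69 m

69


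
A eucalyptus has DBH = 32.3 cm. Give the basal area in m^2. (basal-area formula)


Formula: BA = pi * (DBH/2)^2 / 10000  (cm^2 to m^2)
Radius = DBH/2 = 32.3/2 = 16.15 cm
BA = pi * 16.15^2 / 10000
   = 819.398 cm^2 / 10000
   = 0.0819 m^2

0.0819


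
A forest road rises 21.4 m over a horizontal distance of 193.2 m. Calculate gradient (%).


Formula: Gradient = rise / run * 100
Gradient = 21.4 / 193.2 * 100 = 11.1%

11.1


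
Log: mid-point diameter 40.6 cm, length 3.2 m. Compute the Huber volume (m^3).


Huber: V = Am * L,  Am = pi*(Dm/200)^2
Am = pi*(40.6/200)^2 = 0.129462 m^2
V = 0.129462*3.2 = 0.4143 m^3

0.4143


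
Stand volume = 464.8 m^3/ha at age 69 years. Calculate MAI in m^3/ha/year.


Formula: MAI = Total Volume / Stand Age
MAI = 464.8 m^3/ha / 69 years
MAI = 6.74 m^3/ha/year

6.74


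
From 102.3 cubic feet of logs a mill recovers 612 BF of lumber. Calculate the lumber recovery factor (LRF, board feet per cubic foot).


Formula: LRF = Lumber Output (BF) / Log Input (ft^3)
LRF = 612 BF / 102.3 ft^3
LRF = 5.98 BF/ft^3

5.98


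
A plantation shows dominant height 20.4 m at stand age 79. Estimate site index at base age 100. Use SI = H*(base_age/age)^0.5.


Formula: SI = H_dom * (base_age / age)^0.5
Age ratio = 100 / 79 = 1.26582
sqrt(age_ratio) = 1.12509
SI = 20.4 * 1.12509 = 23.0 m

23.0


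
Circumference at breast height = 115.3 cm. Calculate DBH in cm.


Formula: DBH = C / pi
DBH = 115.3 / pi
pi = 3.14159...
DBH = 36.7 cm

36.7


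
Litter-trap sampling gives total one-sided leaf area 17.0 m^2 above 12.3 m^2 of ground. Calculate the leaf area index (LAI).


Formula: LAI = total leaf area / ground area  (dimensionless)
LAI = 17.0 m^2 / 12.3 m^2
LAI = 1.38

1.38


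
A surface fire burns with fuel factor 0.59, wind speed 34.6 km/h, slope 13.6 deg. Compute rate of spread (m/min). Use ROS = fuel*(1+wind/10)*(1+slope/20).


Formula: ROS = fuel * (1 + wind/10) * (1 + slope/20)
Wind factor = 1 + 34.6/10 = 4.46
Slope factor = 1 + 13.6/20 = 1.68
ROS = 0.59 * 4.46 * 1.68 = 4.42 m/min

4.42


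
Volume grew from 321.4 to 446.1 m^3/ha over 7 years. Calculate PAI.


Formula: PAI = (V_T2 - V_T1) / (T2 - T1)
Volume increment = 446.1 - 321.4 = 124.7 m^3/ha
PAI = 124.7 / 7 = 17.81 m^3/ha/year

17.81


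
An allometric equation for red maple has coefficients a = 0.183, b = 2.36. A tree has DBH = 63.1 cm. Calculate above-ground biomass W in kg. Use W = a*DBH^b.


Formula: W = a * DBH^b  (allometric power law)
DBH^b = 63.1^2.36 = 17703.9139
W = 0.183 * 17703.9139 = 3239.8 kg

3239.8


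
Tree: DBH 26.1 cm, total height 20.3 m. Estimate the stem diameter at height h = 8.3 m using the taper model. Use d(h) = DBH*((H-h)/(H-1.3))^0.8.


Taper: d(h) = DBH * ((H - h) / (H - 1.3))^0.8
Numerator = H - h = 20.3 - 8.3 = 12.0 m
Denominator = H - 1.3 = 20.3 - 1.3 = 19.0 m
Ratio = 12.0 / 19.0 = 0.63158
d = 26.1 * 0.63158^0.8 = 18.1 cm

18.1


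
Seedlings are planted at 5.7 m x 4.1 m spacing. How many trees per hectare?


Formula: TPH = 10000 m^2/ha / (spacing_x * spacing_y)
Area per tree = 5.7 m * 4.1 m = 23.37 m^2
TPH = 10000 / 23.37 = 428 trees/ha

428


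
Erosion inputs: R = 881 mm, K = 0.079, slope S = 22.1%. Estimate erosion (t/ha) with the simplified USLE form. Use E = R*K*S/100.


Formula: E = R * K * S / 100  (simplified USLE)
R * K = 881 * 0.079 = 69.599
E = 69.599 * 22.1 / 100 = 15.38 t/ha

15.38


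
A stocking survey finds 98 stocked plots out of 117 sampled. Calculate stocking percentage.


Formula: Stocking % = stocked plots / total plots * 100
Stocking = 98 / 117 * 100
Stocking = 0.8376 * 100 = 83.8%

83.8


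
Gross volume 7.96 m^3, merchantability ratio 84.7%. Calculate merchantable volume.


Formula: MV = V_total * (merchantable_pct / 100)
Merchantable fraction = 84.7% / 100 = 0.847
MV = 7.96 m^3 * 0.847 = 6.742 m^3

6.742


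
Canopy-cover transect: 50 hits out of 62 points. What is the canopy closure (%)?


Formula: Canopy closure = covered points / total points * 100
Closure = 50 / 62 * 100
Closure = 0.8065 * 100 = 80.6%

80.6


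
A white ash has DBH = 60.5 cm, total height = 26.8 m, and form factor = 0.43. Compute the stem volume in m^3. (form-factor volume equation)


Formula: V = pi * (DBH/200)^2 * H * ff
Radius = DBH/200 = 60.5/200 = 0.3025 m
Radius^2 = 0.3025^2 = 0.09150625 m^2
V = pi * 0.09150625 * 26.8 * 0.43
V = 3.313 m^3

3.313


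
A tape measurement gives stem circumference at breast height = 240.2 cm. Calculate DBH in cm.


Formula: DBH = C / pi
DBH = 240.2 / pi
pi = 3.14159...
DBH = 76.5 cm

76.5


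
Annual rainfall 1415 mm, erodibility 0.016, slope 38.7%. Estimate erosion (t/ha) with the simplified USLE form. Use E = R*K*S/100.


Formula: E = R * K * S / 100  (simplified USLE)
R * K = 1415 * 0.016 = 22.64
E = 22.64 * 38.7 / 100 = 8.76 t/ha

8.76


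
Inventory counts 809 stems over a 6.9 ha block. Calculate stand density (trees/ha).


Formula: Stand Density = N_trees / Area_ha
Density = 809 trees / 6.9 ha
Density = 117 trees/ha

117


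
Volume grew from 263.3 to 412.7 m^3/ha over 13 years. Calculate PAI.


Formula: PAI = (V_T2 - V_T1) / (T2 - T1)
Volume increment = 412.7 - 263.3 = 149.4 m^3/ha
PAI = 149.4 / 13 = 11.49 m^3/ha/year

11.49


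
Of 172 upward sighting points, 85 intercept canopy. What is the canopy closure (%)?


Formula: Canopy closure = covered points / total points * 100
Closure = 85 / 172 * 100
Closure = 0.4942 * 100 = 49.4%

49.4


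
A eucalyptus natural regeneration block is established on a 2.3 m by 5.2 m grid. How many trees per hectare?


Formula: TPH = 10000 m^2/ha / (spacing_x * spacing_y)
Area per tree = 2.3 m * 5.2 m = 11.96 m^2
TPH = 10000 / 11.96 = 836 trees/ha

836


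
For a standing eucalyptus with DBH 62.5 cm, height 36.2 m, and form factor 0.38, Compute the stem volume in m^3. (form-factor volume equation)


Formula: V = pi * (DBH/200)^2 * H * ff
Radius = DBH/200 = 62.5/200 = 0.3125 m
Radius^2 = 0.3125^2 = 0.09765625 m^2
V = pi * 0.09765625 * 36.2 * 0.38
V = 4.22 m^3

4.22


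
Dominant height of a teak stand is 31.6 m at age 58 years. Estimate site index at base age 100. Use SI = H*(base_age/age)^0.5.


Formula: SI = H_dom * (base_age / age)^0.5
Age ratio = 100 / 58 = 1.72414
sqrt(age_ratio) = 1.31306
SI = 31.6 * 1.31306 = 41.5 m

41.5


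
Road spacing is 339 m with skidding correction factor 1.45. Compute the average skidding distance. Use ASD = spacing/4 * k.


Formula: ASD = (spacing / 4) * correction
Uncorrected distance = spacing / 4 = 339 / 4 = 84.75 m
ASD = 84.75 * 1.45 = 123 m

123


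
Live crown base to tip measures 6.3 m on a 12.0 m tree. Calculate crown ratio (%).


Formula: Crown Ratio = (Crown Length / Total Height) * 100
CR = (6.3 m / 12.0 m) * 100
CR = 0.525 * 100 = 52.5%

52.5


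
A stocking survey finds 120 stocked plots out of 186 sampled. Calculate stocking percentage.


Formula: Stocking % = stocked plots / total plots * 100
Stocking = 120 / 186 * 100
Stocking = 0.6452 * 100 = 64.5%

64.5


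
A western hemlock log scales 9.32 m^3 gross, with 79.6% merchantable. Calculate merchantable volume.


Formula: MV = V_total * (merchantable_pct / 100)
Merchantable fraction = 79.6% / 100 = 0.796
MV = 9.32 m^3 * 0.796 = 7.419 m^3

7.419


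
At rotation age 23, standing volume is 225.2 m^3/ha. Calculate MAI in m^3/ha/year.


Formula: MAI = Total Volume / Stand Age
MAI = 225.2 m^3/ha / 23 years
MAI = 9.79 m^3/ha/year

9.79


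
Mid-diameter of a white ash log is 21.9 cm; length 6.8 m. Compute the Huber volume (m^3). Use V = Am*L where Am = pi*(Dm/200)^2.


Huber: V = Am * L,  Am = pi*(Dm/200)^2
Am = pi*(21.9/200)^2 = 0.037668 m^2
V = 0.037668*6.8 = 0.2561 m^3

0.2561


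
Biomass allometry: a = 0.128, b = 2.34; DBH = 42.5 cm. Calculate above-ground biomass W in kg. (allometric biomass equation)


Formula: W = a * DBH^b  (allometric power law)
DBH^b = 42.5^2.34 = 6462.9396
W = 0.128 * 6462.9396 = 827.3 kg

827.3


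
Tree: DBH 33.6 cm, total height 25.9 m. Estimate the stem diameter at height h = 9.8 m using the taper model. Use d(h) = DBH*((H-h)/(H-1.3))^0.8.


Taper: d(h) = DBH * ((H - h) / (H - 1.3))^0.8
Numerator = H - h = 25.9 - 9.8 = 16.1 m
Denominator = H - 1.3 = 25.9 - 1.3 = 24.6 m
Ratio = 16.1 / 24.6 = 0.65447
d = 33.6 * 0.65447^0.8 = 23.9 cm

23.9
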